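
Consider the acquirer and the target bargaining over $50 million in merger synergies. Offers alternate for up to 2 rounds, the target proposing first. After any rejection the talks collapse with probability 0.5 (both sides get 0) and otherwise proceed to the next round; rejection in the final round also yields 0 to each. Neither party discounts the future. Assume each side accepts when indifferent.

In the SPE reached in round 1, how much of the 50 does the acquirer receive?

Round 2 (the acquirer proposes): rejection yields 0 for the target; the acquirer offers 0 and keeps 50.
Round 1 (the target proposes): rejecting gives the acquirer an expected 0.5 × 50 = 25. The target offers 25 and keeps 50 − 25 = 25.

25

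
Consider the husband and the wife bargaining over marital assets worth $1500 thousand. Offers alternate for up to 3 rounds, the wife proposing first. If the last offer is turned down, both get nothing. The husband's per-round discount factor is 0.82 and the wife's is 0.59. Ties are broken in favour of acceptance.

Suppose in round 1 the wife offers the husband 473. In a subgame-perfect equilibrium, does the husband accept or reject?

Reject

Round 3 (the wife proposes): the husband will accept anything ≥ 0, so the wife offers 0 and keeps 1500.
Round 2 (the husband proposes): the wife can get 1500 next round, worth 0.59 × 1500 = 885 now. The husband offers 885 and keeps 1500 − 885 = 615.
So by rejecting in round 1, the husband gets 615 next round, worth 0.82 × 615 = 504.3 now.
Offer 473 < 504.3, so the husband rejects.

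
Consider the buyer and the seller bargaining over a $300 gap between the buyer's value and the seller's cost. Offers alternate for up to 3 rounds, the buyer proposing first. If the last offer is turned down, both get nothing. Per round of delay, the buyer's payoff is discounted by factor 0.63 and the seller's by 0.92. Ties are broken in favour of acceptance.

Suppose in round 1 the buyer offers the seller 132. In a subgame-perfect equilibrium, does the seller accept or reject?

Round 3 (the buyer proposes): the seller will accept anything ≥ 0, so the buyer offers 0 and keeps 300.
Round 2 (the seller proposes): the buyer can get 300 next round, worth 0.63 × 300 = 189 now, so the seller offers 189, keeping 111.
So by rejecting in round 1, the seller gets 111 next round, worth 0.92 × 111 = 102.12 now.
Offer 132 ≥ 102.12, so the seller accepts.

Accept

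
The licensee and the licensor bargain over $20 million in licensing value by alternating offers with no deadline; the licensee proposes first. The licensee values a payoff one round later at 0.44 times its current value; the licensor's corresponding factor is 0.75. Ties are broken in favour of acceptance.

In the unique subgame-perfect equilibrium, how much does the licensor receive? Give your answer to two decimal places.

12.54

When the licensee proposes, the licensor accepts any offer worth at least 0.75 times what the licensor would get by proposing next round; and vice versa.
This gives x = 20 − 0.75y and y = 20 − 0.44x, where x and y are each side's share when it proposes.
Hence (1 − 0.75·0.44)x = 20(1 − 0.75), i.e. 0.67·x = 5.
x ≈ 7.4627; the licensor's share is 20 − x ≈ 12.5373.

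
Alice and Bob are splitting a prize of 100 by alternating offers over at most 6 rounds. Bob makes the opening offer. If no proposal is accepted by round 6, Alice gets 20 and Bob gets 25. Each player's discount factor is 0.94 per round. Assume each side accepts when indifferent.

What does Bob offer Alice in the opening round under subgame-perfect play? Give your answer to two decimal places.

65.67

Work backward from the last round.
Round 6 (Alice proposes): Bob gets 25 if talks fail, so Alice offers 25 and keeps 75.
Round 5 (Bob proposes): Alice can get 75 next round, worth 0.94 × 75 = 70.5 now, so Bob offers 70.5, keeping 29.5.
Round 4 (Alice proposes): Bob can get 29.5 next round, worth 0.94 × 29.5 = 27.73 now. Alice offers 27.73 and keeps 100 − 27.73 = 72.27.
Round 3 (Bob proposes): Alice can get 72.27 next round, worth 0.94 × 72.27 = 67.9338 now; Bob offers that and keeps 32.0662.
Round 2 (Alice proposes): Bob can get 32.0662 next round, worth 0.94 × 32.0662 = 30.142228 now, so Alice offers 30.142228, keeping 69.857772.
Round 1 (Bob proposes): Alice can get 69.857772 next round, worth 0.94 × 69.857772 = 65.66630568 now; Bob offers that and keeps 34.33369432.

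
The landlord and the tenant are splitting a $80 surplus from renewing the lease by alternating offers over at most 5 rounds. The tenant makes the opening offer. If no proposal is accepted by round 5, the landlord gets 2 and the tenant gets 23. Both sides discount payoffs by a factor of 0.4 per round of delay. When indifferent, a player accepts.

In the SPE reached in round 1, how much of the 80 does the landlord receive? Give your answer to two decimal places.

22.32

Round 5 (the tenant proposes): the landlord gets 2 if talks fail, so the tenant offers 2 and keeps 78.
Round 4 (the landlord proposes): the tenant can get 78 next round, worth 0.4 × 78 = 31.2 now. The landlord offers 31.2 and keeps 80 − 31.2 = 48.8.
Round 3 (the tenant proposes): the landlord can get 48.8 next round, worth 0.4 × 48.8 = 19.52 now, so the tenant offers 19.52, keeping 60.48.
Round 2 (the landlord proposes): the tenant can get 60.48 next round, worth 0.4 × 60.48 = 24.192 now, so the landlord offers 24.192, keeping 55.808.
Round 1 (the tenant proposes): the landlord can get 55.808 next round, worth 0.4 × 55.808 = 22.3232 now; the tenant offers that and keeps 57.6768.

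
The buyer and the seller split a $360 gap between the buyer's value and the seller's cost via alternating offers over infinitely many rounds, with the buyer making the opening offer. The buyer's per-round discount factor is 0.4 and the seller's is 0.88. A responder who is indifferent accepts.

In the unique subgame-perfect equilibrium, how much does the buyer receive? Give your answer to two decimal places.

When the buyer proposes, the seller accepts any offer worth at least 0.88 times what the seller would get by proposing next round; and vice versa.
This gives x = 360 − 0.88y and y = 360 − 0.4x, where x and y are each side's share when it proposes.
Hence (1 − 0.88·0.4)x = 360(1 − 0.88), i.e. 0.648·x = 43.2.
x ≈ 66.6667; the seller's share is 360 − x ≈ 293.3333.

66.67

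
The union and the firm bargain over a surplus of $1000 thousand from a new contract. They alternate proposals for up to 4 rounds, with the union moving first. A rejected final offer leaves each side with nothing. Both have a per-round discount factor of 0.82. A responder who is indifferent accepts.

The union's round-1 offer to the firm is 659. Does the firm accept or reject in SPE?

Reject

Round 4 (the firm proposes): the union will accept anything ≥ 0, so the firm offers 0 and keeps 1000.
Round 3 (the union proposes): the firm can get 1000 next round, worth 0.82 × 1000 = 820 now; the union offers that and keeps 180.
Round 2 (the firm proposes): the union can get 180 next round, worth 0.82 × 180 = 147.6 now, so the firm offers 147.6, keeping 852.4.
So by rejecting in round 1, the firm gets 852.4 next round, worth 0.82 × 852.4 = 698.968 now.
Offer 659 < 698.968, so the firm rejects.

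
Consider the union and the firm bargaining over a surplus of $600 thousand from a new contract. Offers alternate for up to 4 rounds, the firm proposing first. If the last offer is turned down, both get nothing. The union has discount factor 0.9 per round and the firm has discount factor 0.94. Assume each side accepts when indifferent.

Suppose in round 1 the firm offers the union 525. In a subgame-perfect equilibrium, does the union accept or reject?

Accept

Round 4 (the union proposes): the firm will accept anything ≥ 0, so the union offers 0 and keeps 600.
Round 3 (the firm proposes): the union can get 600 next round, worth 0.9 × 600 = 540 now, so the firm offers 540, keeping 60.
Round 2 (the union proposes): the firm can get 60 next round, worth 0.94 × 60 = 56.4 now. The union offers 56.4 and keeps 600 − 56.4 = 543.6.
So by rejecting in round 1, the union gets 543.6 next round, worth 0.9 × 543.6 = 489.24 now.
Offer 525 ≥ 489.24, so the union accepts.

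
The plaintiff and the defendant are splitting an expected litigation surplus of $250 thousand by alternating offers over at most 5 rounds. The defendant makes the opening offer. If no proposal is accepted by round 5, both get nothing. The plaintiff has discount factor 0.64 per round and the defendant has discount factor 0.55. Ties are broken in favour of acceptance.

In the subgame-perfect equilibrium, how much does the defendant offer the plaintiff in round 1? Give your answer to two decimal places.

97.34

By backward induction:
Round 5 (the defendant proposes): rejection yields 0 for the plaintiff; the defendant offers 0 and keeps 250.
Round 4 (the plaintiff proposes): the defendant can get 250 next round, worth 0.55 × 250 = 137.5 now; the plaintiff offers that and keeps 112.5.
Round 3 (the defendant proposes): the plaintiff can get 112.5 next round, worth 0.64 × 112.5 = 72 now, so the defendant offers 72, keeping 178.
Round 2 (the plaintiff proposes): the defendant can get 178 next round, worth 0.55 × 178 = 97.9 now; the plaintiff offers that and keeps 152.1.
Round 1 (the defendant proposes): the plaintiff can get 152.1 next round, worth 0.64 × 152.1 = 97.344 now. The defendant offers 97.344 and keeps 250 − 97.344 = 152.656.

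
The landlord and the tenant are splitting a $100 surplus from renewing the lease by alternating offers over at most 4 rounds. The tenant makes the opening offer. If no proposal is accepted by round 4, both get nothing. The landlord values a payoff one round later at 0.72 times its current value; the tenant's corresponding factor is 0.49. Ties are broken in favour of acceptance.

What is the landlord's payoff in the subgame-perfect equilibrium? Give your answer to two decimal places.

62.12

Round 4 (the landlord proposes): the tenant will accept anything ≥ 0, so the landlord offers 0 and keeps 100.
Round 3 (the tenant proposes): the landlord can get 100 next round, worth 0.72 × 100 = 72 now; the tenant offers that and keeps 28.
Round 2 (the landlord proposes): the tenant can get 28 next round, worth 0.49 × 28 = 13.72 now; the landlord offers that and keeps 86.28.
Round 1 (the tenant proposes): the landlord can get 86.28 next round, worth 0.72 × 86.28 = 62.1216 now, so the tenant offers 62.1216, keeping 37.8784.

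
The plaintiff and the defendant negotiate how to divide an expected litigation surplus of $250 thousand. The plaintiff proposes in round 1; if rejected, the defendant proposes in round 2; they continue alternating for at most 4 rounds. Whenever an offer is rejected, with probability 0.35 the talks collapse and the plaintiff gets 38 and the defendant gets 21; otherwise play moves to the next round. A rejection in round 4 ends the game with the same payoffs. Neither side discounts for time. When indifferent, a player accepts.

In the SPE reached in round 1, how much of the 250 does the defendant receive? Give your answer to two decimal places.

Round 4 (the defendant proposes): the plaintiff gets 38 if talks fail, so the defendant offers 38 and keeps 212.
Round 3 (the plaintiff proposes): rejecting gives the defendant an expected 0.65 × 212 + 0.35 × 21 = 145.15. The plaintiff offers 145.15 and keeps 250 − 145.15 = 104.85.
Round 2 (the defendant proposes): rejecting gives the plaintiff an expected 0.65 × 104.85 + 0.35 × 38 = 81.4525. The defendant offers 81.4525 and keeps 250 − 81.4525 = 168.5475.
Round 1 (the plaintiff proposes): rejecting gives the defendant an expected 0.65 × 168.5475 + 0.35 × 21 = 116.905875, so the plaintiff offers 116.905875, keeping 133.094125.

116.91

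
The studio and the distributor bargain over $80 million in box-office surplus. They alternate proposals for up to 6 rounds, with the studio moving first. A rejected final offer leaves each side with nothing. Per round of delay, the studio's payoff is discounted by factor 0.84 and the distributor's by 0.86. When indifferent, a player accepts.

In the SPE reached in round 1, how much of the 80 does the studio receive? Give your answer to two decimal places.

25.14

Round 6 (the distributor proposes): rejection yields 0 for the studio; the distributor offers 0 and keeps 80.
Round 5 (the studio proposes): the distributor can get 80 next round, worth 0.86 × 80 = 68.8 now; the studio offers that and keeps 11.2.
Round 4 (the distributor proposes): the studio can get 11.2 next round, worth 0.84 × 11.2 = 9.408 now. The distributor offers 9.408 and keeps 80 − 9.408 = 70.592.
Round 3 (the studio proposes): the distributor can get 70.592 next round, worth 0.86 × 70.592 = 60.70912 now. The studio offers 60.70912 and keeps 80 − 60.70912 = 19.29088.
Round 2 (the distributor proposes): the studio can get 19.29088 next round, worth 0.84 × 19.29088 = 16.2043392 now; the distributor offers that and keeps 63.7956608.
Round 1 (the studio proposes): the distributor can get 63.7956608 next round, worth 0.86 × 63.7956608 = 54.864268288 now. The studio offers 54.864268288 and keeps 80 − 54.864268288 = 25.135731712.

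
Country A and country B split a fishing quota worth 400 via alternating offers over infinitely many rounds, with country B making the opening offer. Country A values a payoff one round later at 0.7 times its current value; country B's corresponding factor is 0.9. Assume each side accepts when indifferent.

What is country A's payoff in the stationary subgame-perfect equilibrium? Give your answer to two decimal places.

75.68

When country B proposes, country A accepts any offer worth at least 0.7 times what country A would get by proposing next round; and vice versa.
This gives x = 400 − 0.7y and y = 400 − 0.9x, where x and y are each side's share when it proposes.
Hence (1 − 0.7·0.9)x = 400(1 − 0.7), i.e. 0.37·x = 120.
x ≈ 324.3243; country A's share is 400 − x ≈ 75.6757.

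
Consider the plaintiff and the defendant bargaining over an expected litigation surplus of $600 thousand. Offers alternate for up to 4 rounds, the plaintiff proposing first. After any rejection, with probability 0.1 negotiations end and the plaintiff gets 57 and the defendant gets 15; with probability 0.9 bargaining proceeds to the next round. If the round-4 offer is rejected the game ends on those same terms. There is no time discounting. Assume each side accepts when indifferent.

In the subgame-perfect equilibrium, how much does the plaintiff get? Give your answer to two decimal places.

152.57

By backward induction:
Round 4 (the defendant proposes): the plaintiff gets 57 if talks fail, so the defendant offers 57 and keeps 543.
Round 3 (the plaintiff proposes): rejecting gives the defendant an expected 0.9 × 543 + 0.1 × 15 = 490.2; the plaintiff offers that and keeps 109.8.
Round 2 (the defendant proposes): rejecting gives the plaintiff an expected 0.9 × 109.8 + 0.1 × 57 = 104.52, so the defendant offers 104.52, keeping 495.48.
Round 1 (the plaintiff proposes): rejecting gives the defendant an expected 0.9 × 495.48 + 0.1 × 15 = 447.432. The plaintiff offers 447.432 and keeps 600 − 447.432 = 152.568.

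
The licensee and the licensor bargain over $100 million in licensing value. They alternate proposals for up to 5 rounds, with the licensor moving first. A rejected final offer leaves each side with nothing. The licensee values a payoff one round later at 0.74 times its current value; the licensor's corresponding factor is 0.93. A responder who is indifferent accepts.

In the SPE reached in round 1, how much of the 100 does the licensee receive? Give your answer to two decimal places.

8.74

By backward induction:
Round 5 (the licensor proposes): the licensee will accept anything ≥ 0, so the licensor offers 0 and keeps 100.
Round 4 (the licensee proposes): the licensor can get 100 next round, worth 0.93 × 100 = 93 now; the licensee offers that and keeps 7.
Round 3 (the licensor proposes): the licensee can get 7 next round, worth 0.74 × 7 = 5.18 now, so the licensor offers 5.18, keeping 94.82.
Round 2 (the licensee proposes): the licensor can get 94.82 next round, worth 0.93 × 94.82 = 88.1826 now; the licensee offers that and keeps 11.8174.
Round 1 (the licensor proposes): the licensee can get 11.8174 next round, worth 0.74 × 11.8174 = 8.744876 now, so the licensor offers 8.744876, keeping 91.255124.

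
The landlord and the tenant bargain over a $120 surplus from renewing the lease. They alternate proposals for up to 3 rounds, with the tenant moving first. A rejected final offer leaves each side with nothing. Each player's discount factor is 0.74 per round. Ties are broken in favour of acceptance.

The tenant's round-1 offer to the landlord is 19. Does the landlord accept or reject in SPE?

Work out the landlord's continuation value if the offer is rejected.
Round 3 (the tenant proposes): rejection yields 0 for the landlord; the tenant offers 0 and keeps 120.
Round 2 (the landlord proposes): the tenant can get 120 next round, worth 0.74 × 120 = 88.8 now, so the landlord offers 88.8, keeping 31.2.
So by rejecting in round 1, the landlord gets 31.2 next round, worth 0.74 × 31.2 = 23.088 now.
Offer 19 < 23.088, so the landlord rejects.

Reject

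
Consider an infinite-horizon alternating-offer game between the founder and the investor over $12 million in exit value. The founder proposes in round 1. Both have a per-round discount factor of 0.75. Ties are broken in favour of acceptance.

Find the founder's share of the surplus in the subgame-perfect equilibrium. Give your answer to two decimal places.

In a stationary SPE each proposer offers the other exactly their discounted continuation value.
If the founder keeps x when proposing and the investor keeps y when proposing, then x = 12 − 0.75y and y = 12 − 0.75x.
Solving: x = 12(1 − 0.75) / (1 − 0.75·0.75) = 3 / 0.4375 ≈ 6.8571.
The investor gets 12 − 6.8571 ≈ 5.1429.

6.86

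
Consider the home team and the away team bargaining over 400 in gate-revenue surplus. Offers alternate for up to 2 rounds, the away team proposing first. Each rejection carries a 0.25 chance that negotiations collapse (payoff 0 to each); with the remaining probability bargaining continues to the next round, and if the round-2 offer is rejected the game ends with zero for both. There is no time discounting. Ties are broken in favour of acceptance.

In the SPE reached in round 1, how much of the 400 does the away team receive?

100

Round 2 (the home team proposes): rejection yields 0 for the away team; the home team offers 0 and keeps 400.
Round 1 (the away team proposes): rejecting gives the home team an expected 0.75 × 400 = 300, so the away team offers 300, keeping 100.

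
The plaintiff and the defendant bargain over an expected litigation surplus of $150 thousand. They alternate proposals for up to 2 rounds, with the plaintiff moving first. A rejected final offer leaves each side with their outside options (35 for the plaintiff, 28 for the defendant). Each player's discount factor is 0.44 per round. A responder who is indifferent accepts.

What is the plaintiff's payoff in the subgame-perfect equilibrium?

99.4

Round 2 (the defendant proposes): the plaintiff gets 35 if talks fail, so the defendant offers 35 and keeps 115.
Round 1 (the plaintiff proposes): the defendant can get 115 next round, worth 0.44 × 115 = 50.6 now, so the plaintiff offers 50.6, keeping 99.4.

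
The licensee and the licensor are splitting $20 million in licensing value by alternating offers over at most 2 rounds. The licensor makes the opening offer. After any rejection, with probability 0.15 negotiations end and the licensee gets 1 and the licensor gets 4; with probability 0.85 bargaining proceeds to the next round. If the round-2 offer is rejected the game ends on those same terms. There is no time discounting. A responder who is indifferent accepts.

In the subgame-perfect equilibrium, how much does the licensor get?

Round 2 (the licensee proposes): the licensor gets 4 if talks fail, so the licensee offers 4 and keeps 16.
Round 1 (the licensor proposes): rejecting gives the licensee an expected 0.85 × 16 + 0.15 × 1 = 13.75; the licensor offers that and keeps 6.25.

6.25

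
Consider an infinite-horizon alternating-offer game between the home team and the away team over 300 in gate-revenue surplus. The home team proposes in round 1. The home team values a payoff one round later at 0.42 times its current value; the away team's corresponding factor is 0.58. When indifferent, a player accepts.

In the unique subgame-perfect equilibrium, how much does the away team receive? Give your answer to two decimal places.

When the home team proposes, the away team accepts any offer worth at least 0.58 times what the away team would get by proposing next round; and vice versa.
This gives x = 300 − 0.58y and y = 300 − 0.42x, where x and y are each side's share when it proposes.
Hence (1 − 0.58·0.42)x = 300(1 − 0.58), i.e. 0.7564·x = 126.
x ≈ 166.5785; the away team's share is 300 − x ≈ 133.4215.

133.42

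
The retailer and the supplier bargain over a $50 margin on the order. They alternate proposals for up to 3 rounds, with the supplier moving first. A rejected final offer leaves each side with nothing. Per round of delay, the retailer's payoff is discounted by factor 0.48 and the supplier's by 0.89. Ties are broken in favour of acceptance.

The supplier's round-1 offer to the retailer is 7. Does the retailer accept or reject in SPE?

Accept

Round 3 (the supplier proposes): the retailer will accept anything ≥ 0, so the supplier offers 0 and keeps 50.
Round 2 (the retailer proposes): the supplier can get 50 next round, worth 0.89 × 50 = 44.5 now, so the retailer offers 44.5, keeping 5.5.
So by rejecting in round 1, the retailer gets 5.5 next round, worth 0.48 × 5.5 = 2.64 now.
Offer 7 ≥ 2.64, so the retailer accepts.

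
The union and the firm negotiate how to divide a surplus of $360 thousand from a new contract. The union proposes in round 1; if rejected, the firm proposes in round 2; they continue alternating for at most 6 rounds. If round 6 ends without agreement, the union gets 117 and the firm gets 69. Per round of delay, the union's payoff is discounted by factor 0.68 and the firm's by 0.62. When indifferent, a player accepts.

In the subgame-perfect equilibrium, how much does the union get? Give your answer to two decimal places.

231.68

Round 6 (the firm proposes): the union gets 117 if talks fail, so the firm offers 117 and keeps 243.
Round 5 (the union proposes): the firm can get 243 next round, worth 0.62 × 243 = 150.66 now, so the union offers 150.66, keeping 209.34.
Round 4 (the firm proposes): the union can get 209.34 next round, worth 0.68 × 209.34 = 142.3512 now, so the firm offers 142.3512, keeping 217.6488.
Round 3 (the union proposes): the firm can get 217.6488 next round, worth 0.62 × 217.6488 = 134.942256 now; the union offers that and keeps 225.057744.
Round 2 (the firm proposes): the union can get 225.057744 next round, worth 0.68 × 225.057744 = 153.03926592 now; the firm offers that and keeps 206.96073408.
Round 1 (the union proposes): the firm can get 206.96073408 next round, worth 0.62 × 206.96073408 = 128.3156551296 now, so the union offers 128.3156551296, keeping 231.6843448704.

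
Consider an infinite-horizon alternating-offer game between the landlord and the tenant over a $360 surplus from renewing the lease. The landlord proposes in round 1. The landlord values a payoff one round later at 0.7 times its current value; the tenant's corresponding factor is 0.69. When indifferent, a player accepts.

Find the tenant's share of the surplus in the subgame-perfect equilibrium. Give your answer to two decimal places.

Let x be the landlord's share when the landlord proposes and y be the tenant's share when the tenant proposes.
The tenant accepts iff offered ≥ 0.69·y, so x = 360 − 0.69y. Symmetrically y = 360 − 0.7x.
Substituting: x = 360 − 0.69(360 − 0.7x), giving x(1 − 0.7·0.69) = 360(1 − 0.69).
So x = 360 × 0.31 / 0.517 ≈ 215.8607, and the tenant receives 360 − x ≈ 144.1393.

144.14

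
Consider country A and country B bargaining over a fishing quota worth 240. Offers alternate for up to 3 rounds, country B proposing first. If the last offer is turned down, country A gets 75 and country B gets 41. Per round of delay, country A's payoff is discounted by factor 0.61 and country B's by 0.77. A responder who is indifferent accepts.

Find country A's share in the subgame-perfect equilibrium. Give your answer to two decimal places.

68.90

Round 3 (country B proposes): country A gets 75 if talks fail, so country B offers 75 and keeps 165.
Round 2 (country A proposes): country B can get 165 next round, worth 0.77 × 165 = 127.05 now; country A offers that and keeps 112.95.
Round 1 (country B proposes): country A can get 112.95 next round, worth 0.61 × 112.95 = 68.8995 now, so country B offers 68.8995, keeping 171.1005.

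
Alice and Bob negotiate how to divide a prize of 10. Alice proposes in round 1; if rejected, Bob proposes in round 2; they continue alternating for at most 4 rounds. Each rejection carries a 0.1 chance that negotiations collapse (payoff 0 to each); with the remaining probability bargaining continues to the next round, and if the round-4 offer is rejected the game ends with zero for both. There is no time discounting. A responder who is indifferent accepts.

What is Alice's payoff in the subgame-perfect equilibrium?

1.81

By backward induction:
Round 4 (Bob proposes): rejection yields 0 for Alice; Bob offers 0 and keeps 10.
Round 3 (Alice proposes): rejecting gives Bob an expected 0.9 × 10 = 9. Alice offers 9 and keeps 10 − 9 = 1.
Round 2 (Bob proposes): rejecting gives Alice an expected 0.9 × 1 = 0.9; Bob offers that and keeps 9.1.
Round 1 (Alice proposes): rejecting gives Bob an expected 0.9 × 9.1 = 8.19, so Alice offers 8.19, keeping 1.81.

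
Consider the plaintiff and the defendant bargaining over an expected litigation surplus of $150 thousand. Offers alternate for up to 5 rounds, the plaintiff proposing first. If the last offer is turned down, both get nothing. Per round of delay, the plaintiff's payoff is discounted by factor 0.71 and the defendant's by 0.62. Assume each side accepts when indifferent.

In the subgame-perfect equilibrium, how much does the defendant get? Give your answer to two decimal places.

38.84

Round 5 (the plaintiff proposes): rejection yields 0 for the defendant; the plaintiff offers 0 and keeps 150.
Round 4 (the defendant proposes): the plaintiff can get 150 next round, worth 0.71 × 150 = 106.5 now. The defendant offers 106.5 and keeps 150 − 106.5 = 43.5.
Round 3 (the plaintiff proposes): the defendant can get 43.5 next round, worth 0.62 × 43.5 = 26.97 now; the plaintiff offers that and keeps 123.03.
Round 2 (the defendant proposes): the plaintiff can get 123.03 next round, worth 0.71 × 123.03 = 87.3513 now; the defendant offers that and keeps 62.6487.
Round 1 (the plaintiff proposes): the defendant can get 62.6487 next round, worth 0.62 × 62.6487 = 38.842194 now; the plaintiff offers that and keeps 111.157806.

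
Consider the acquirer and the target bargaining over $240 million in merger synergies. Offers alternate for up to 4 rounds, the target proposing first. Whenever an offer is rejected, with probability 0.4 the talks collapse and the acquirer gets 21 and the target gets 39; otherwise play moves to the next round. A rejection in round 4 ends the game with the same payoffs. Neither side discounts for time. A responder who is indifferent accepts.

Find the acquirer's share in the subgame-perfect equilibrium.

By backward induction:
Round 4 (the acquirer proposes): the target gets 39 if talks fail, so the acquirer offers 39 and keeps 201.
Round 3 (the target proposes): rejecting gives the acquirer an expected 0.6 × 201 + 0.4 × 21 = 129, so the target offers 129, keeping 111.
Round 2 (the acquirer proposes): rejecting gives the target an expected 0.6 × 111 + 0.4 × 39 = 82.2, so the acquirer offers 82.2, keeping 157.8.
Round 1 (the target proposes): rejecting gives the acquirer an expected 0.6 × 157.8 + 0.4 × 21 = 103.08. The target offers 103.08 and keeps 240 − 103.08 = 136.92.

103.08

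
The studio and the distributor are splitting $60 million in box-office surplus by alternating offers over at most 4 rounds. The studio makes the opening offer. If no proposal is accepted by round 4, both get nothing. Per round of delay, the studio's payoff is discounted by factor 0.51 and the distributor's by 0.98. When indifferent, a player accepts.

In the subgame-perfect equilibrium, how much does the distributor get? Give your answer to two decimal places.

58.20

Round 4 (the distributor proposes): the studio will accept anything ≥ 0, so the distributor offers 0 and keeps 60.
Round 3 (the studio proposes): the distributor can get 60 next round, worth 0.98 × 60 = 58.8 now. The studio offers 58.8 and keeps 60 − 58.8 = 1.2.
Round 2 (the distributor proposes): the studio can get 1.2 next round, worth 0.51 × 1.2 = 0.612 now, so the distributor offers 0.612, keeping 59.388.
Round 1 (the studio proposes): the distributor can get 59.388 next round, worth 0.98 × 59.388 = 58.20024 now, so the studio offers 58.20024, keeping 1.79976.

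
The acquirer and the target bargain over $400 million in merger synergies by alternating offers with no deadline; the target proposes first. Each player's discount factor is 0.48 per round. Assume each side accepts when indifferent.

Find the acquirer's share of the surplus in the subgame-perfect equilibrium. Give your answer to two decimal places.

When the target proposes, the acquirer accepts any offer worth at least 0.48 times what the acquirer would get by proposing next round; and vice versa.
This gives x = 400 − 0.48y and y = 400 − 0.48x, where x and y are each side's share when it proposes.
Hence (1 − 0.48·0.48)x = 400(1 − 0.48), i.e. 0.7696·x = 208.
x ≈ 270.2703; the acquirer's share is 400 − x ≈ 129.7297.

129.73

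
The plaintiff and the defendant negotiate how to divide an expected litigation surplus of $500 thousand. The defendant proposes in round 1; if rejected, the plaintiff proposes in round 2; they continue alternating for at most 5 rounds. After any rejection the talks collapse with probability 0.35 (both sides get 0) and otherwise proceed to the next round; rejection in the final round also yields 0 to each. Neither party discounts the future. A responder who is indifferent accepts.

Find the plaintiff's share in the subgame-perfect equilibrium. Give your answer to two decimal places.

Round 5 (the defendant proposes): the plaintiff will accept anything ≥ 0, so the defendant offers 0 and keeps 500.
Round 4 (the plaintiff proposes): rejecting gives the defendant an expected 0.65 × 500 = 325. The plaintiff offers 325 and keeps 500 − 325 = 175.
Round 3 (the defendant proposes): rejecting gives the plaintiff an expected 0.65 × 175 = 113.75. The defendant offers 113.75 and keeps 500 − 113.75 = 386.25.
Round 2 (the plaintiff proposes): rejecting gives the defendant an expected 0.65 × 386.25 = 251.0625, so the plaintiff offers 251.0625, keeping 248.9375.
Round 1 (the defendant proposes): rejecting gives the plaintiff an expected 0.65 × 248.9375 = 161.809375. The defendant offers 161.809375 and keeps 500 − 161.809375 = 338.190625.

161.81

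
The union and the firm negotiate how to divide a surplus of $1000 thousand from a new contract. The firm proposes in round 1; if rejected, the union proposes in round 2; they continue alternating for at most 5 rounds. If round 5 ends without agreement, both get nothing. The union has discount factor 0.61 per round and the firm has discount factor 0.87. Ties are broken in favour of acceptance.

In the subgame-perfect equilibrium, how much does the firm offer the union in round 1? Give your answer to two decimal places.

Round 5 (the firm proposes): rejection yields 0 for the union; the firm offers 0 and keeps 1000.
Round 4 (the union proposes): the firm can get 1000 next round, worth 0.87 × 1000 = 870 now; the union offers that and keeps 130.
Round 3 (the firm proposes): the union can get 130 next round, worth 0.61 × 130 = 79.3 now; the firm offers that and keeps 920.7.
Round 2 (the union proposes): the firm can get 920.7 next round, worth 0.87 × 920.7 = 801.009 now; the union offers that and keeps 198.991.
Round 1 (the firm proposes): the union can get 198.991 next round, worth 0.61 × 198.991 = 121.38451 now; the firm offers that and keeps 878.61549.

121.38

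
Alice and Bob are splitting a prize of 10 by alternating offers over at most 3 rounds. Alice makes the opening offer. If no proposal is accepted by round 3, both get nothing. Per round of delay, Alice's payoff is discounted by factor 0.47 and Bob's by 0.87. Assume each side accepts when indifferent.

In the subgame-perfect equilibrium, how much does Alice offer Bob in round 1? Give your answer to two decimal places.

4.61

Round 3 (Alice proposes): Bob will accept anything ≥ 0, so Alice offers 0 and keeps 10.
Round 2 (Bob proposes): Alice can get 10 next round, worth 0.47 × 10 = 4.7 now. Bob offers 4.7 and keeps 10 − 4.7 = 5.3.
Round 1 (Alice proposes): Bob can get 5.3 next round, worth 0.87 × 5.3 = 4.611 now, so Alice offers 4.611, keeping 5.389.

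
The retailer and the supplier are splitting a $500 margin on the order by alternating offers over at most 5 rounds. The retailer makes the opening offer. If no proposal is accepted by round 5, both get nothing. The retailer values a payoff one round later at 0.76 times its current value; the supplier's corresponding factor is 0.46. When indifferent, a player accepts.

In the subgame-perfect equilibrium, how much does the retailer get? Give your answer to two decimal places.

425.50

By backward induction:
Round 5 (the retailer proposes): the supplier will accept anything ≥ 0, so the retailer offers 0 and keeps 500.
Round 4 (the supplier proposes): the retailer can get 500 next round, worth 0.76 × 500 = 380 now, so the supplier offers 380, keeping 120.
Round 3 (the retailer proposes): the supplier can get 120 next round, worth 0.46 × 120 = 55.2 now; the retailer offers that and keeps 444.8.
Round 2 (the supplier proposes): the retailer can get 444.8 next round, worth 0.76 × 444.8 = 338.048 now, so the supplier offers 338.048, keeping 161.952.
Round 1 (the retailer proposes): the supplier can get 161.952 next round, worth 0.46 × 161.952 = 74.49792 now, so the retailer offers 74.49792, keeping 425.50208.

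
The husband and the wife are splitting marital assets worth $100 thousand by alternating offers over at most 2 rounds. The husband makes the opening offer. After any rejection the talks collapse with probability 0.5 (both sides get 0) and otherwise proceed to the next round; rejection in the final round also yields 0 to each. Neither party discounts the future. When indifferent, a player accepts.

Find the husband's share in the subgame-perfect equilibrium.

50

By backward induction:
Round 2 (the wife proposes): the husband will accept anything ≥ 0, so the wife offers 0 and keeps 100.
Round 1 (the husband proposes): rejecting gives the wife an expected 0.5 × 100 = 50. The husband offers 50 and keeps 100 − 50 = 50.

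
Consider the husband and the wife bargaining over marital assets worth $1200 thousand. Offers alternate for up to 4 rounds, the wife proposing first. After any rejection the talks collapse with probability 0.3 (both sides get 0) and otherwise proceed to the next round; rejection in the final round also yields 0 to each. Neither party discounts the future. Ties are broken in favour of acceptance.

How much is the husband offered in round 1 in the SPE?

663.6

Round 4 (the husband proposes): the wife will accept anything ≥ 0, so the husband offers 0 and keeps 1200.
Round 3 (the wife proposes): rejecting gives the husband an expected 0.7 × 1200 = 840. The wife offers 840 and keeps 1200 − 840 = 360.
Round 2 (the husband proposes): rejecting gives the wife an expected 0.7 × 360 = 252. The husband offers 252 and keeps 1200 − 252 = 948.
Round 1 (the wife proposes): rejecting gives the husband an expected 0.7 × 948 = 663.6; the wife offers that and keeps 536.4.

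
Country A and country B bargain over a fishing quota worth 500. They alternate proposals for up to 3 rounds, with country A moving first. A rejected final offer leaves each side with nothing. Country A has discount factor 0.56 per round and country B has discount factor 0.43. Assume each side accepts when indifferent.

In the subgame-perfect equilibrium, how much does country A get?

405.4

Round 3 (country A proposes): rejection yields 0 for country B; country A offers 0 and keeps 500.
Round 2 (country B proposes): country A can get 500 next round, worth 0.56 × 500 = 280 now. Country B offers 280 and keeps 500 − 280 = 220.
Round 1 (country A proposes): country B can get 220 next round, worth 0.43 × 220 = 94.6 now. Country A offers 94.6 and keeps 500 − 94.6 = 405.4.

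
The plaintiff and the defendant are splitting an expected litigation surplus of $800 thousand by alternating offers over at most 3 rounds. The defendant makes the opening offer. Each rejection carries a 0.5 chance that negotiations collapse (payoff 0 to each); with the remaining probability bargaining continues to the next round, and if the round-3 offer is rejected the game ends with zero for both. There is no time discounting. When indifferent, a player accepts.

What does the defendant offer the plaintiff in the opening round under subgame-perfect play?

Round 3 (the defendant proposes): rejection yields 0 for the plaintiff; the defendant offers 0 and keeps 800.
Round 2 (the plaintiff proposes): rejecting gives the defendant an expected 0.5 × 800 = 400; the plaintiff offers that and keeps 400.
Round 1 (the defendant proposes): rejecting gives the plaintiff an expected 0.5 × 400 = 200; the defendant offers that and keeps 600.

200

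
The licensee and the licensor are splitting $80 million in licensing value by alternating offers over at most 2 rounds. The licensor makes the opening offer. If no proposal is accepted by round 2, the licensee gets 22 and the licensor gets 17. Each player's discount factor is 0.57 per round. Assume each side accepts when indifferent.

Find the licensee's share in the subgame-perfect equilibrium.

By backward induction:
Round 2 (the licensee proposes): the licensor gets 17 if talks fail, so the licensee offers 17 and keeps 63.
Round 1 (the licensor proposes): the licensee can get 63 next round, worth 0.57 × 63 = 35.91 now, so the licensor offers 35.91, keeping 44.09.

35.91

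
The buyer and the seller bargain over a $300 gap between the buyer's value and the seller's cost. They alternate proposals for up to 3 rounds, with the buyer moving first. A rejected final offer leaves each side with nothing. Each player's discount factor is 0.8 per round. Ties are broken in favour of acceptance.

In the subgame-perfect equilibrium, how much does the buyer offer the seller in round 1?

48

Round 3 (the buyer proposes): rejection yields 0 for the seller; the buyer offers 0 and keeps 300.
Round 2 (the seller proposes): the buyer can get 300 next round, worth 0.8 × 300 = 240 now. The seller offers 240 and keeps 300 − 240 = 60.
Round 1 (the buyer proposes): the seller can get 60 next round, worth 0.8 × 60 = 48 now; the buyer offers that and keeps 252.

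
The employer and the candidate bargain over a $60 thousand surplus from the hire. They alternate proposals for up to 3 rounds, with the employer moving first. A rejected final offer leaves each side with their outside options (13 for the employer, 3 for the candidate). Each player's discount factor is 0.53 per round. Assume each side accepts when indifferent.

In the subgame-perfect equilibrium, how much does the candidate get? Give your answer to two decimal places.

15.79

Solve by backward induction from round 3.
Round 3 (the employer proposes): the candidate gets 3 if talks fail, so the employer offers 3 and keeps 57.
Round 2 (the candidate proposes): the employer can get 57 next round, worth 0.53 × 57 = 30.21 now; the candidate offers that and keeps 29.79.
Round 1 (the employer proposes): the candidate can get 29.79 next round, worth 0.53 × 29.79 = 15.7887 now. The employer offers 15.7887 and keeps 60 − 15.7887 = 44.2113.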